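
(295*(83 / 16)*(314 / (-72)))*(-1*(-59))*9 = -226804555/64 = -3543821.17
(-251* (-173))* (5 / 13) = 217115/13 = 16701.15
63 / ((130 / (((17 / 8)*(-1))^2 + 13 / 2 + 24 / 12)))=52479/8320 = 6.31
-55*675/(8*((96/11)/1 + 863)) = -408375/76712 = -5.32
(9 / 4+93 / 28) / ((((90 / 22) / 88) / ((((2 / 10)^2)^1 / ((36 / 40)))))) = 25168/4725 = 5.33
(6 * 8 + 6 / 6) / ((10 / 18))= 441/5 = 88.20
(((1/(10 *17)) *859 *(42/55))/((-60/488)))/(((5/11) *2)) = -366793/10625 = -34.52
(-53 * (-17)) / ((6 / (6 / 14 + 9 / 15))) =5406/35 = 154.46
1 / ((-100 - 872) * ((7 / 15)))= -5/2268 = 0.00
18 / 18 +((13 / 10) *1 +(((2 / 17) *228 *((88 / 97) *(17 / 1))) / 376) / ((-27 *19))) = 942833/410310 = 2.30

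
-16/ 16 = -1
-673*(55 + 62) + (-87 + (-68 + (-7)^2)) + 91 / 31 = -2444166/31 = -78844.06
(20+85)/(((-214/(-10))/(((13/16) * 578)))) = 1972425/856 = 2304.23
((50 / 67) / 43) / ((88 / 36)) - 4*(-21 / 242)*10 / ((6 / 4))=809155/348601 = 2.32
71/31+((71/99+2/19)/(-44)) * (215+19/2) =-9780205/5131368 = -1.91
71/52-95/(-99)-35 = -168211/5148 = -32.68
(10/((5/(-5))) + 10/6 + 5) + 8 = 14/3 = 4.67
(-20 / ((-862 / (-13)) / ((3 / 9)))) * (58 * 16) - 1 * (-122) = 37106/1293 = 28.70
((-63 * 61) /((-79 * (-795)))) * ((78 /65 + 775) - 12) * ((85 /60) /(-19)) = 27736639/7955300 = 3.49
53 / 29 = 1.83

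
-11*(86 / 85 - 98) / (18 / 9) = 45342/85 = 533.44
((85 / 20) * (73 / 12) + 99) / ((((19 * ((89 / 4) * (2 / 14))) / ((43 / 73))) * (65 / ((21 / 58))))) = 971327/143193880 = 0.01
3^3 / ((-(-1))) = 27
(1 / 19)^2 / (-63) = -1/22743 = 0.00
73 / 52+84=4441/52 = 85.40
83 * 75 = 6225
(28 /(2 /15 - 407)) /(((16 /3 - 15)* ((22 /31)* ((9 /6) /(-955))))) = -12434100/1946857 = -6.39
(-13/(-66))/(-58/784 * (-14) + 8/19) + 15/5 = 80183/25575 = 3.14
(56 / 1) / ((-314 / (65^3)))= -7689500/157 = -48977.71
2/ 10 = 1/5 = 0.20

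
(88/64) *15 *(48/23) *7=6930/23 = 301.30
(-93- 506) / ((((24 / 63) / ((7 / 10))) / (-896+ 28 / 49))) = 19711293/20 = 985564.65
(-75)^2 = 5625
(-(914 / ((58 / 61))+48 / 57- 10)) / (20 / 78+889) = -20460063/19109231 = -1.07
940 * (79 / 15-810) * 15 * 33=-374442420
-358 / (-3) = 358/3 = 119.33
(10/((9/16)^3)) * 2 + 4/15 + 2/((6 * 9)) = 410707/3645 = 112.68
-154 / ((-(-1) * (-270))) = 77/135 = 0.57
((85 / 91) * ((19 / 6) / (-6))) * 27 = -4845/364 = -13.31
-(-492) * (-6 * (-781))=2305512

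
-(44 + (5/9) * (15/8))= -1081/24 = -45.04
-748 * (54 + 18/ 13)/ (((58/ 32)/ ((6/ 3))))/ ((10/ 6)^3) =-93063168/9425 = -9874.08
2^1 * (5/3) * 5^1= 50/3 = 16.67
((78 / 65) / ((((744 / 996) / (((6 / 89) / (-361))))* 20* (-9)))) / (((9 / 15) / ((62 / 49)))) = 83/23614815 = 0.00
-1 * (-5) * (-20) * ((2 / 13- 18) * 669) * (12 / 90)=2069440/13 = 159187.69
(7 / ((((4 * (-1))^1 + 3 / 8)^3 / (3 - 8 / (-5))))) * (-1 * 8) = 659456/121945 = 5.41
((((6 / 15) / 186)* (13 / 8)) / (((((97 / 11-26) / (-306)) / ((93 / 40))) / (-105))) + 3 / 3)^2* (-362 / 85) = -857.99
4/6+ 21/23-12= -719/69 = -10.42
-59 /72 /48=-59/3456 = -0.02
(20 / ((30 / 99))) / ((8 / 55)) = 1815/4 = 453.75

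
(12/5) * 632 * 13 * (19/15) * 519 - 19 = 324071429/25 = 12962857.16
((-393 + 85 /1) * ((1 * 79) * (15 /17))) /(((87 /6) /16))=-11679360/493 = -23690.39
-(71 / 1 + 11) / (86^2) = -41/3698 = -0.01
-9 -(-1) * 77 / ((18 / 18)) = 68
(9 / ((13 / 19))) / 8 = 171/104 = 1.64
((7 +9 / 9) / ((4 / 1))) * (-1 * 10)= -20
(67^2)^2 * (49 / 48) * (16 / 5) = 65826995.27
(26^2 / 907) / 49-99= -4399181/44443 = -98.98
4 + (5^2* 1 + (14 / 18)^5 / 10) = 17141017/590490 = 29.03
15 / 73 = 0.21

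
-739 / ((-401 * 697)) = 739/279497 = 0.00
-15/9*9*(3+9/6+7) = -172.50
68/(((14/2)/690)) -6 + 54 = 6750.86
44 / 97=0.45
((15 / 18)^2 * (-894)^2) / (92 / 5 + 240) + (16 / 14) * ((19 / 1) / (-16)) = 19413601/9044 = 2146.57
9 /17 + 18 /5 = 351/85 = 4.13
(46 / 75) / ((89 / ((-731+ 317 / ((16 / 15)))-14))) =-32959/10680 = -3.09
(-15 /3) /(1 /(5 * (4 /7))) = -100/7 = -14.29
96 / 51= 32/17 = 1.88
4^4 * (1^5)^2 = 256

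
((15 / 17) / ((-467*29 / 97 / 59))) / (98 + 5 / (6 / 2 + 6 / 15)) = -85845/22901213 = 0.00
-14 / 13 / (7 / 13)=-2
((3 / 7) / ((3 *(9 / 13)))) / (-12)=-0.02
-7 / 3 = -2.33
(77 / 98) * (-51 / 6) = -187/28 = -6.68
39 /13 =3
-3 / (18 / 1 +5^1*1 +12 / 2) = -3/29 = -0.10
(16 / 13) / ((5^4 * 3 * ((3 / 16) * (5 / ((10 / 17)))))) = 512/1243125 = 0.00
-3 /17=-0.18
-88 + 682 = 594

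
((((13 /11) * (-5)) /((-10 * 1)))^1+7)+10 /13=2391/286 = 8.36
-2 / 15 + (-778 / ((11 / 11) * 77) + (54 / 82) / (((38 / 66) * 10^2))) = -184012099/17994900 = -10.23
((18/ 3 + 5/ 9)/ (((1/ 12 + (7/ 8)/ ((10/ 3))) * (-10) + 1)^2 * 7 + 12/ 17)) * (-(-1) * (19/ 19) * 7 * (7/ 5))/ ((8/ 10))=786352/421151 = 1.87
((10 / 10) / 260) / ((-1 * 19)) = -1/4940 = 0.00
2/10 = 0.20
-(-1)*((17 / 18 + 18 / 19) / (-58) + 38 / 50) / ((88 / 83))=29938847/43639200 = 0.69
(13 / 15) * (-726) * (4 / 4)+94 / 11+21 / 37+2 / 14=-8831104/14245 = -619.94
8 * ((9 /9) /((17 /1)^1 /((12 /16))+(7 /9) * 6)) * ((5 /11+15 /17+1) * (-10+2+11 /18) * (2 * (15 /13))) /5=-232484/99671 = -2.33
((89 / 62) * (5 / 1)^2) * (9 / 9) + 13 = 3031/62 = 48.89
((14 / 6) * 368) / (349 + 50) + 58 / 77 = 38254/13167 = 2.91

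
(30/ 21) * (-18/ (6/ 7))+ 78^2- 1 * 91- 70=5893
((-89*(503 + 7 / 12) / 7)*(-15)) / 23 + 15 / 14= 2689825/644 = 4176.75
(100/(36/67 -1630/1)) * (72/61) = -241200/3329807 = -0.07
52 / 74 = 26/37 = 0.70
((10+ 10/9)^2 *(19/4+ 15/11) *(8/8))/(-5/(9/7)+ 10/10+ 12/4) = 672500/99 = 6792.93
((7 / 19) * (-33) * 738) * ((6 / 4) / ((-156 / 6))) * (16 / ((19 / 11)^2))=247534056/89167 = 2776.07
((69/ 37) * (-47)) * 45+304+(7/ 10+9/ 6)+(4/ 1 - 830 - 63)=-837493/185 = -4526.99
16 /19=0.84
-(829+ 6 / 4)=-1661/2 = -830.50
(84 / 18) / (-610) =-7/915 = -0.01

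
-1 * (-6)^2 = -36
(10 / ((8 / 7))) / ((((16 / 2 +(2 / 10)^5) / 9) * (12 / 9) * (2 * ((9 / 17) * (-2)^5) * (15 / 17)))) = -6321875/25601024 = -0.25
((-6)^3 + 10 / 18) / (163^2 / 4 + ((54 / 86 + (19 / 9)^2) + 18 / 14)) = -21011004/648400057 = -0.03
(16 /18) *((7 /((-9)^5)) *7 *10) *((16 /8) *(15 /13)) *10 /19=-0.01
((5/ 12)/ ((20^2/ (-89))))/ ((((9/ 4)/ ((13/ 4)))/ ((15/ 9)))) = -1157/5184 = -0.22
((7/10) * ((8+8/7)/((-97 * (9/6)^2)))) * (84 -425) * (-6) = -87296/1455 = -60.00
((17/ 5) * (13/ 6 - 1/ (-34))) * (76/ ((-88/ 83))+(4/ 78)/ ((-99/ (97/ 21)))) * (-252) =520775584/3861 = 134881.01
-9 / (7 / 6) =-54/7 = -7.71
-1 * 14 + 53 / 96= -13.45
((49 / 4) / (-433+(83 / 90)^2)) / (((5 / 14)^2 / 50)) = -38896200/3500411 = -11.11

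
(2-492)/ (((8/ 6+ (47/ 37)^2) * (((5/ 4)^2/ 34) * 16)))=-279276/1235 = -226.13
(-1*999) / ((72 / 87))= -1207.12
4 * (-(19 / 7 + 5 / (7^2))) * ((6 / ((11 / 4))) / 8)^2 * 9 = -44712/5929 = -7.54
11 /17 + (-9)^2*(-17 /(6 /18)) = -70216/17 = -4130.35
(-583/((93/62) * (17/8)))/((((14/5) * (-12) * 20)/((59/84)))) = 34397/179928 = 0.19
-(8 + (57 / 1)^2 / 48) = -1211/16 = -75.69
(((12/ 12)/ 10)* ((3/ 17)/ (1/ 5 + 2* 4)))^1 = 3/1394 = 0.00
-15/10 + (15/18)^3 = -199/216 = -0.92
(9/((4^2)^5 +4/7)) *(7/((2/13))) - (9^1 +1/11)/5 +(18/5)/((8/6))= 0.88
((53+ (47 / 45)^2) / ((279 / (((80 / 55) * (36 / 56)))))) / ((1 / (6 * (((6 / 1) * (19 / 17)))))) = 66596672/9130275 = 7.29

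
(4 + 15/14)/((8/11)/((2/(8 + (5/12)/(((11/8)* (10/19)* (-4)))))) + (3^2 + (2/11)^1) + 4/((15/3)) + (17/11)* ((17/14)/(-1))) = 128865/278543 = 0.46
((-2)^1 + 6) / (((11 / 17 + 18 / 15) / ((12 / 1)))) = 4080/157 = 25.99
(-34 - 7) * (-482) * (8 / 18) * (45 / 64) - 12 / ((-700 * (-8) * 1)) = 1080734/175 = 6175.62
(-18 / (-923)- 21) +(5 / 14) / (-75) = -4067573/193830 = -20.99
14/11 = 1.27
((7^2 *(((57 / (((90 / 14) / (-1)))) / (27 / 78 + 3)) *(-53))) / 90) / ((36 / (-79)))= -354726827/2114100 = -167.79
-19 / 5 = -3.80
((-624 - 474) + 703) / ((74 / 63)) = -24885/74 = -336.28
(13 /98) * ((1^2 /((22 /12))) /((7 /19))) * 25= 4.91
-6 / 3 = -2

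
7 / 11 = 0.64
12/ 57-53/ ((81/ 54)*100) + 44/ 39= 0.99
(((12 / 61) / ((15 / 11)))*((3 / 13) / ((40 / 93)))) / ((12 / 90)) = 9207/15860 = 0.58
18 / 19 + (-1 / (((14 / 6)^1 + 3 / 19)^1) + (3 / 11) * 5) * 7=228015/29678 = 7.68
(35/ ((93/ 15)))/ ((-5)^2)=7/31 = 0.23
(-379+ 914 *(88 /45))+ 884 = 103157/45 = 2292.38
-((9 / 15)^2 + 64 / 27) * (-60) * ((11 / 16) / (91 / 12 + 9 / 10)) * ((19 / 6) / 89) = 385187/815418 = 0.47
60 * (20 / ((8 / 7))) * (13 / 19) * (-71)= -969150/19 = -51007.89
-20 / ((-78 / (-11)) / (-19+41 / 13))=22660/507 = 44.69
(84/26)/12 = 7/26 = 0.27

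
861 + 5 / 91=78356/91 = 861.05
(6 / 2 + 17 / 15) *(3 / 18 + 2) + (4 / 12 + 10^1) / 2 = 1271/90 = 14.12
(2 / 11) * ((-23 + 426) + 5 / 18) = 7259/99 = 73.32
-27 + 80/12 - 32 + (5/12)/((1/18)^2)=248/3 = 82.67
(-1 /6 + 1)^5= 3125/7776 = 0.40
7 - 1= 6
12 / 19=0.63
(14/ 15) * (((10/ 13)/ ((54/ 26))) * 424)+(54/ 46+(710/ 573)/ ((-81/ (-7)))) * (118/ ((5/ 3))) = 140709626/593055 = 237.26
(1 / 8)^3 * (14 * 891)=24.36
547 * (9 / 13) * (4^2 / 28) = 19692/91 = 216.40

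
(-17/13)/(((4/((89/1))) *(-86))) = 0.34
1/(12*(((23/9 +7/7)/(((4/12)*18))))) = 9/64 = 0.14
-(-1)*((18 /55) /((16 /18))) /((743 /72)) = 0.04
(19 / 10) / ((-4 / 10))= -19/4 = -4.75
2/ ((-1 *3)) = -2/3 = -0.67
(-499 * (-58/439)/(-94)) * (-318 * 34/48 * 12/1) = 39115113/20633 = 1895.76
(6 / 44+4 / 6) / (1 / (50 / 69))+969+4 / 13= 28709702/29601 = 969.89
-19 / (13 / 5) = -95/13 = -7.31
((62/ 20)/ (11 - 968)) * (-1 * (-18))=-93/1595 = -0.06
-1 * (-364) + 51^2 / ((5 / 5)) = 2965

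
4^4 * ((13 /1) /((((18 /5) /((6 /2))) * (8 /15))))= 5200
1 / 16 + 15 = 241/16 = 15.06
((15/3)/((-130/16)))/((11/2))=-16/143 = -0.11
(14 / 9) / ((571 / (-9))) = -14/571 = -0.02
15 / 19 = 0.79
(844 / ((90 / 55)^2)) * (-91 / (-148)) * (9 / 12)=2323321/15984 = 145.35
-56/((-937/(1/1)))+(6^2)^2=1214408/937 = 1296.06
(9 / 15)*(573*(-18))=-30942/5 = -6188.40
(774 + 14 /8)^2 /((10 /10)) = 9628609/16 = 601788.06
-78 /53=-1.47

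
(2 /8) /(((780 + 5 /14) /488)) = 1708/10925 = 0.16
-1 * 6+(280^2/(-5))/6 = -7858/3 = -2619.33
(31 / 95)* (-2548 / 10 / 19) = -39494/9025 = -4.38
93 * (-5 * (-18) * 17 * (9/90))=14229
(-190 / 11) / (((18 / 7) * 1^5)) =-6.72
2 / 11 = 0.18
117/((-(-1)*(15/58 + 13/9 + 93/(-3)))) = -61074/15293 = -3.99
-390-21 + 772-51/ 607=219076/607 = 360.92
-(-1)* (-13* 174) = -2262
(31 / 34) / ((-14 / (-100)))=775/119 = 6.51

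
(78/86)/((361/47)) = 1833/15523 = 0.12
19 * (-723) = -13737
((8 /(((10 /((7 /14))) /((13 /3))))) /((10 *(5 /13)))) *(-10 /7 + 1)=-169/875 = -0.19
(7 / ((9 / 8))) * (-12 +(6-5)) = -616/9 = -68.44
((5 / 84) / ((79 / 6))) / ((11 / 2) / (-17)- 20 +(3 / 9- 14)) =-255/1917251 = 0.00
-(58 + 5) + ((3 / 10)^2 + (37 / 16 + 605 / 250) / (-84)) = -62.97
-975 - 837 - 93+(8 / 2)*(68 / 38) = -36059/19 = -1897.84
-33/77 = -3/7 = -0.43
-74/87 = -0.85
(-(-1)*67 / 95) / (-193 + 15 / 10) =-134/36385 = 0.00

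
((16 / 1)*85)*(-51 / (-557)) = 124.52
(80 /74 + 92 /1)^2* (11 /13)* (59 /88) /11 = 87475878/195767 = 446.84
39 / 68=0.57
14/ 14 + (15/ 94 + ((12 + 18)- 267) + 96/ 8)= -21041/94 = -223.84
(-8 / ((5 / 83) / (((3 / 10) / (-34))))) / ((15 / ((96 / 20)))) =3984/10625 = 0.37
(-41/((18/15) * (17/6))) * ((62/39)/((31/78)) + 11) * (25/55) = -15375/187 = -82.22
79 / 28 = 2.82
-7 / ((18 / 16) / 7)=-392/9 = -43.56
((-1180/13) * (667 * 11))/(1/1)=-8657660/13 = -665973.85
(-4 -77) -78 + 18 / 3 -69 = -222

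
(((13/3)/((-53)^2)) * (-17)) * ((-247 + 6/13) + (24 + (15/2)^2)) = 146999/33708 = 4.36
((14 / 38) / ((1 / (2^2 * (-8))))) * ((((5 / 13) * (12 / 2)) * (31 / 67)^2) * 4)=-25831680/1108783 = -23.30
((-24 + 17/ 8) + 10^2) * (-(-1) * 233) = 18203.12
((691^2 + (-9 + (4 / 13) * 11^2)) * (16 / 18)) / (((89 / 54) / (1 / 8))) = 37245720/1157 = 32191.63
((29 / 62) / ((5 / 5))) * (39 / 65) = 87/310 = 0.28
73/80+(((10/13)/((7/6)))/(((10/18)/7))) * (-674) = -5822411/1040 = -5598.47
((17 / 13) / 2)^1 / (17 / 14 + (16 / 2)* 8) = 119/11869 = 0.01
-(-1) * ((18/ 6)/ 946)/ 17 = 3/16082 = 0.00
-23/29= -0.79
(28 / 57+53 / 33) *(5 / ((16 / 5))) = 32875/10032 = 3.28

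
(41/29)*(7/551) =287/15979 = 0.02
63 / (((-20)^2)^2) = 63/160000 = 0.00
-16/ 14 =-8/7 = -1.14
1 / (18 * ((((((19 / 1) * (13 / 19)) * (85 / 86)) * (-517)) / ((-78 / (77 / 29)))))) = 2494/10151295 = 0.00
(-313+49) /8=-33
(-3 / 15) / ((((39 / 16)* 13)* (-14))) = 8/17745 = 0.00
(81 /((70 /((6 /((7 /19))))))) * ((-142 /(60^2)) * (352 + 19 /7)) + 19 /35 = -90252109/343000 = -263.13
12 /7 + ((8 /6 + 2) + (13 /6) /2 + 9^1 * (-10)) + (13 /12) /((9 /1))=-83.75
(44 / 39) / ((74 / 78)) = 1.19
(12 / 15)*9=36/5 = 7.20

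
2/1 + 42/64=2.66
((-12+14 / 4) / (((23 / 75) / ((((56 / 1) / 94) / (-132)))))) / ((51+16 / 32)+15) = 425/225929 = 0.00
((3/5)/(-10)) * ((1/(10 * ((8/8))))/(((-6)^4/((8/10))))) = -1/270000 = 0.00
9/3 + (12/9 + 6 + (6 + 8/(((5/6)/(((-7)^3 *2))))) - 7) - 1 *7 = -98749/15 = -6583.27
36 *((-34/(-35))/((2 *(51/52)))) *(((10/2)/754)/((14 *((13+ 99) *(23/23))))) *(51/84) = 51/1114064 = 0.00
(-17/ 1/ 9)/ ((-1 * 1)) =17/9 = 1.89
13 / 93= 0.14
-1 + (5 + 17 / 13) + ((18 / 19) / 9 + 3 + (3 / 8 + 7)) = 31197/1976 = 15.79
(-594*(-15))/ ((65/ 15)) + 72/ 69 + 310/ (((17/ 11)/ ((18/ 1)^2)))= 340803894/5083 = 67047.79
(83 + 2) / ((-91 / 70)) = -850/13 = -65.38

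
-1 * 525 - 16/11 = -5791/11 = -526.45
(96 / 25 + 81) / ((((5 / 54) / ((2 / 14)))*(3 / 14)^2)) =356328/125 = 2850.62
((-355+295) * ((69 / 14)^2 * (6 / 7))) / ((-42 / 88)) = 6284520/2401 = 2617.46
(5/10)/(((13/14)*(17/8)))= 56/221 = 0.25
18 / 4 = 9/2 = 4.50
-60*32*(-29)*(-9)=-501120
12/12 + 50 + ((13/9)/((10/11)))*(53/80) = 374779/7200 = 52.05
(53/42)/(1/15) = 265/14 = 18.93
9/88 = 0.10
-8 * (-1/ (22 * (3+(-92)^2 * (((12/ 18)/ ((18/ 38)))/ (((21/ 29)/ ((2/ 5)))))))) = 11340/205294771 = 0.00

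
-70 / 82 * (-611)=21385/41 = 521.59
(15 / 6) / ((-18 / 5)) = -25/36 = -0.69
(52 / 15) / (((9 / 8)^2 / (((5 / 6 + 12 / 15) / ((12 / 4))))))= 81536/54675 = 1.49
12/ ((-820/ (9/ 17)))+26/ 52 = 3431/6970 = 0.49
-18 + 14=-4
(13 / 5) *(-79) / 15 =-1027/75 = -13.69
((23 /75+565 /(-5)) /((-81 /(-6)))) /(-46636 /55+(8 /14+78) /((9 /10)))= 0.01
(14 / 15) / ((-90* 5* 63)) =-1/30375 = 0.00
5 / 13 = 0.38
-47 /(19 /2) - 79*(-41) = 61447/19 = 3234.05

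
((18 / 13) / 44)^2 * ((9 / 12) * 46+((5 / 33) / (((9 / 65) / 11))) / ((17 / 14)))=122313/2781064 = 0.04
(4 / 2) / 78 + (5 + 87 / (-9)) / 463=281/18057 = 0.02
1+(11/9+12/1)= 128/9 = 14.22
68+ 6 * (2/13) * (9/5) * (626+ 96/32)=72352/65 = 1113.11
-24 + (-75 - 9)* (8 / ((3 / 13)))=-2936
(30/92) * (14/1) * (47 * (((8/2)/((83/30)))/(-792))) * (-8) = 65800/20999 = 3.13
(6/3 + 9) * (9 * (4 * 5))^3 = 64152000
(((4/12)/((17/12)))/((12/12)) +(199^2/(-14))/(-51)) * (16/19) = 318152/6783 = 46.90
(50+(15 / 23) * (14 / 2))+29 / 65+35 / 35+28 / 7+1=91212/1495 = 61.01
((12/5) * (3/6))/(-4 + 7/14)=-12/35 = -0.34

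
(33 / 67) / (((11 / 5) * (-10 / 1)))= -3/134 = -0.02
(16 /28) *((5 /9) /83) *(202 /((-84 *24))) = -505/1317708 = 0.00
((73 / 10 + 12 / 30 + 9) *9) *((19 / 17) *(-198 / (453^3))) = -104709/292650835 = 0.00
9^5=59049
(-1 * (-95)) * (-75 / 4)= -1781.25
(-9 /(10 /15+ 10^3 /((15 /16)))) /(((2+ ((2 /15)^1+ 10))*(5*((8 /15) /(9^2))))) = -0.02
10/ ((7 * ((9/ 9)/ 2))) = 2.86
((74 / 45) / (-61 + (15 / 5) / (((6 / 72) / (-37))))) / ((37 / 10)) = -4/12537 = 0.00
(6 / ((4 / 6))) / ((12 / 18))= 27/2 = 13.50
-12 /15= -4/5 = -0.80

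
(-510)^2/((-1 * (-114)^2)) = -7225/361 = -20.01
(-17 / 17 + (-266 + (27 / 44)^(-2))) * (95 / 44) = -18307165/32076 = -570.74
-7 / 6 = -1.17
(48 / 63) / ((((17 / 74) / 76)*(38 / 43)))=101824/357 = 285.22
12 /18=2/3 = 0.67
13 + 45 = 58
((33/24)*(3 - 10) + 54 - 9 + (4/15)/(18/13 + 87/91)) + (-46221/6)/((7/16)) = -449153383/25560 = -17572.51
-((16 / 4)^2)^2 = -256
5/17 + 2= 39/17 = 2.29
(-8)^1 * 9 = -72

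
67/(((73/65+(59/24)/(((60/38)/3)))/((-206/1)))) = -43062240/18077 = -2382.16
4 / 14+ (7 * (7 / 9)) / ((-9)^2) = 1801/5103 = 0.35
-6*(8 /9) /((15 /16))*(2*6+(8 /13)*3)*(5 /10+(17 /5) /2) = -11264/65 = -173.29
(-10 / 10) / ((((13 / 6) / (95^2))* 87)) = -18050/377 = -47.88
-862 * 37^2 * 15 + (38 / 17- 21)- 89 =-300921722/17 = -17701277.76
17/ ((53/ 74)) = 1258/53 = 23.74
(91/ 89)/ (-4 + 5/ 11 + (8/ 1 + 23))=1001/26878 = 0.04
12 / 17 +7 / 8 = 215/136 = 1.58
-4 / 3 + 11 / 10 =-0.23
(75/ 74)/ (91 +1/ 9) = 135/12136 = 0.01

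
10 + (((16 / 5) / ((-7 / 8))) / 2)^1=286/35 = 8.17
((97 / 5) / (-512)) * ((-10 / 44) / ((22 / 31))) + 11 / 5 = 2.21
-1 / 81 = -0.01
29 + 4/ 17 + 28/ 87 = 43715/1479 = 29.56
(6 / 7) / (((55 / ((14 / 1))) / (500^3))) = 300000000/11 = 27272727.27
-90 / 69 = -30/23 = -1.30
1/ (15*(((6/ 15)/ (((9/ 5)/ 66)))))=1/220 = 0.00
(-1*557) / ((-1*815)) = 557/815 = 0.68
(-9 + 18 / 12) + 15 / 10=-6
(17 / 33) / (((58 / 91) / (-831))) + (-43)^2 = 1177.34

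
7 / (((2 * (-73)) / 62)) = -217/73 = -2.97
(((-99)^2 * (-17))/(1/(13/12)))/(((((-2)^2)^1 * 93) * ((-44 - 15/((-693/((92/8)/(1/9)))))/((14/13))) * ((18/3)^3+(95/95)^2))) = 0.06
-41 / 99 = -0.41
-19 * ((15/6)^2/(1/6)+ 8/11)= -15979/22 = -726.32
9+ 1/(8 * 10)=721/80 = 9.01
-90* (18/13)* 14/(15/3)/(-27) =12.92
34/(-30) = -17/15 = -1.13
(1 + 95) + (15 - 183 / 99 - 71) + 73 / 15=2366/55 = 43.02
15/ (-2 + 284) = 5/94 = 0.05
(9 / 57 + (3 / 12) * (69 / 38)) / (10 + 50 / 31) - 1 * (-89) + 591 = 680.05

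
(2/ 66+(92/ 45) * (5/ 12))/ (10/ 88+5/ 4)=262/405 = 0.65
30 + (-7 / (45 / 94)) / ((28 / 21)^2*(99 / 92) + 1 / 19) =872104/38655 = 22.56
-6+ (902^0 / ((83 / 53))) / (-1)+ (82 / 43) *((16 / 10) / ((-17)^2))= -34181937/5157205 = -6.63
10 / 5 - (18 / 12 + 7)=-13/2 = -6.50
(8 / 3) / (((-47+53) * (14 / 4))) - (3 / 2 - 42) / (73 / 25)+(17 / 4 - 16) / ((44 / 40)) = 167704/50589 = 3.32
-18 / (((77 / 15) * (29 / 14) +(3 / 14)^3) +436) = -740880/18383833 = -0.04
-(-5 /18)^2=-25/324 = -0.08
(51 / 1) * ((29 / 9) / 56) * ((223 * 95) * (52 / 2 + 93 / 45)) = 879402061/504 = 1744845.36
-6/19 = -0.32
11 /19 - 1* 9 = -160/19 = -8.42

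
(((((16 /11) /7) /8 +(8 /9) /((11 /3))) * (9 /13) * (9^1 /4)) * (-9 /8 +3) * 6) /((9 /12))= 12555/2002 = 6.27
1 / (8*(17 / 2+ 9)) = 1/140 = 0.01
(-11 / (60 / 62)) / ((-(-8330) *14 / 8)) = -341/437325 = 0.00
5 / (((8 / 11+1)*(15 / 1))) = 11/57 = 0.19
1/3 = 0.33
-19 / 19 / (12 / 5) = -5/12 = -0.42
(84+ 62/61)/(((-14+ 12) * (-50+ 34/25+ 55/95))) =1231675/1392569 = 0.88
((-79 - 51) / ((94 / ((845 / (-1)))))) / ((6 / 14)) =384475/141 = 2726.77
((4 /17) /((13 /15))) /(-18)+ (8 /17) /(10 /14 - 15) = -796/16575 = -0.05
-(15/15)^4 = -1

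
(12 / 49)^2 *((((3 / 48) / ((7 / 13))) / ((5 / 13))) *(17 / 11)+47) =2631537/924385 = 2.85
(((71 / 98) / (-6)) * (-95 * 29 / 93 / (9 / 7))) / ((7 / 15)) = 978025/164052 = 5.96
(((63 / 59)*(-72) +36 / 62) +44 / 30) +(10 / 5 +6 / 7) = -13822804/192045 = -71.98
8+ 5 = 13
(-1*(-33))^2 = 1089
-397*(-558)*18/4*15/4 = 3738251.25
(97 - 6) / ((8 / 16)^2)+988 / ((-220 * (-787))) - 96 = 11600627/43285 = 268.01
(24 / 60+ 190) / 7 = 136/5 = 27.20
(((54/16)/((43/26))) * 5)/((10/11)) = 3861/344 = 11.22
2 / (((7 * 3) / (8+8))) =32/21 = 1.52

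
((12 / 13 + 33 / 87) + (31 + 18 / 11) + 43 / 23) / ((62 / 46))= 3415433/128557 = 26.57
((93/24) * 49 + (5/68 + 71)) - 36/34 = 35345/136 = 259.89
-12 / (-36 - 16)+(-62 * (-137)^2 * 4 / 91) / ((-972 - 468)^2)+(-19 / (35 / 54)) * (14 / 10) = -963157327/23587200 = -40.83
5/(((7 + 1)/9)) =45/8 = 5.62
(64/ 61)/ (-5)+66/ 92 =7121/14030 = 0.51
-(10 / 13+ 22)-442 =-6042/13 = -464.77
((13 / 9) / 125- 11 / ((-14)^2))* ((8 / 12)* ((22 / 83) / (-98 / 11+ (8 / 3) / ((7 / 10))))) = 38357/24837750 = 0.00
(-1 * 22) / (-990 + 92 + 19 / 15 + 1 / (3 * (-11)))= 605/24661 = 0.02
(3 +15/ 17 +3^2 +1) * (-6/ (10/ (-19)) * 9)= 121068/85 = 1424.33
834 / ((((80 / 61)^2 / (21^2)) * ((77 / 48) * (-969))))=-137.57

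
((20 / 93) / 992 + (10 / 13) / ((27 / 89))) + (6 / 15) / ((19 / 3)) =666266903/256356360 = 2.60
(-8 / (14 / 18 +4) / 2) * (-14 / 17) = 504/731 = 0.69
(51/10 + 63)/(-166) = -681/1660 = -0.41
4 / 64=1/16 = 0.06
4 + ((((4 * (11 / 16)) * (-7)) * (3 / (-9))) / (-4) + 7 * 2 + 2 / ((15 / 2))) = 1333/80 = 16.66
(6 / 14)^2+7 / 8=415/392 = 1.06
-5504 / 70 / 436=-688/3815 = -0.18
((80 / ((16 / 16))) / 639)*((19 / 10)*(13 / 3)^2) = 25688/5751 = 4.47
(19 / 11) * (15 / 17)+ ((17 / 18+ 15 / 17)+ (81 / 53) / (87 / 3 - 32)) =506905/178398 = 2.84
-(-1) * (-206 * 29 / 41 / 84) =-1.73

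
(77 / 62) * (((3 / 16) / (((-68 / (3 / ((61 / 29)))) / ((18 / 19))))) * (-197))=35631981/39090752 = 0.91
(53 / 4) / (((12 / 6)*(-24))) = -53/192 = -0.28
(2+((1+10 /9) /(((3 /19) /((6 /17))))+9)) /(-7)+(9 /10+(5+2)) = 60559/10710 = 5.65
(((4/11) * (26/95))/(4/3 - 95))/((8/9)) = -351/293645 = 0.00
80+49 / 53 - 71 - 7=155/53 = 2.92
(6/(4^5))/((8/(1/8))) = 3/32768 = 0.00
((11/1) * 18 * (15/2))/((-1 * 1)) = -1485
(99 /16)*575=56925/16 = 3557.81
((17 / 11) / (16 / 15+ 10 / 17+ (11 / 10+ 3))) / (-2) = -867/6457 = -0.13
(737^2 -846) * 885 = 479955855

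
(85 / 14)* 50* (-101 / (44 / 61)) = -13092125/308 = -42506.90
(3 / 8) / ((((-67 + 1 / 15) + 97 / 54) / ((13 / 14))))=-5265/984872 = -0.01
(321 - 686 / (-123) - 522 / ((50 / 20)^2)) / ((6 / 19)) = 14200619/18450 = 769.68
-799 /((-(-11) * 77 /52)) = -41548/847 = -49.05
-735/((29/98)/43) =-3097290/29 = -106803.10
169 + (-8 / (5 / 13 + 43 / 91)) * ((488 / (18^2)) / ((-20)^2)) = 2052923/12150 = 168.96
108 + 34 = 142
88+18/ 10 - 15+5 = 79.80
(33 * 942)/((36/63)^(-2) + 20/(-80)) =11052.80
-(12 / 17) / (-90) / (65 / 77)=154/16575 = 0.01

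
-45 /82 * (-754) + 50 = 19015/41 = 463.78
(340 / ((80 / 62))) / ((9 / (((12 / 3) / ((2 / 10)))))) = 5270/9 = 585.56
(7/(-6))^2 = 49/36 = 1.36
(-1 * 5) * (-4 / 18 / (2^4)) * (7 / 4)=35/288 = 0.12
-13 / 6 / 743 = -13/4458 = 0.00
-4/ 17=-0.24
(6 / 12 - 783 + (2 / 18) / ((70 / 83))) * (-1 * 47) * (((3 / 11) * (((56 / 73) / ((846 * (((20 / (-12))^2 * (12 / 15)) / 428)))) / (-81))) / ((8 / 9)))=-13184861/542025 = -24.33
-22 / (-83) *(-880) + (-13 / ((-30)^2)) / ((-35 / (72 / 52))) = -33879917/145250 = -233.25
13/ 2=6.50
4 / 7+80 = 564/7 = 80.57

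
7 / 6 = 1.17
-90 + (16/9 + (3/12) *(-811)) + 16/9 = -10411/36 = -289.19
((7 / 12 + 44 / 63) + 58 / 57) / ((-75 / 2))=-11009/179550 = -0.06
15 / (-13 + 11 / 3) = -45/28 = -1.61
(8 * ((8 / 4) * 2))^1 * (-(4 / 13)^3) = -2048/2197 = -0.93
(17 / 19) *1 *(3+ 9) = 204/19 = 10.74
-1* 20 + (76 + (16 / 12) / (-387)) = 65012/1161 = 56.00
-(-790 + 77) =713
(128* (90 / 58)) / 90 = 64/29 = 2.21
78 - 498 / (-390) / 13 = 65993/845 = 78.10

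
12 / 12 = 1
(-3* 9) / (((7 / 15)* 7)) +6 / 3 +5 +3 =85/49 = 1.73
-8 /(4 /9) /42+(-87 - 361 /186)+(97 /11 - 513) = -593.55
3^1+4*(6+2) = 35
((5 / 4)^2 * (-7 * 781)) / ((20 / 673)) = -18396455/64 = -287444.61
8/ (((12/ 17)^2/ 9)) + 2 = 293/2 = 146.50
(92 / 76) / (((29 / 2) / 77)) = 3542/551 = 6.43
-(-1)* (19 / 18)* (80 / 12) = 190/27 = 7.04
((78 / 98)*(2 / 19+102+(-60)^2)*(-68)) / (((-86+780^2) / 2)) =-186541680/283170167 = -0.66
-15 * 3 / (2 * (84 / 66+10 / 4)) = -495/83 = -5.96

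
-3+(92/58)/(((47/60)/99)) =269151/1363 = 197.47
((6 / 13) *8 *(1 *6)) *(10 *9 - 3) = 25056/13 = 1927.38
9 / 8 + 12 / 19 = 1.76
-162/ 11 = -14.73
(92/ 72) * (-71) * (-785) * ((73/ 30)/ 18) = 18715813/1944 = 9627.48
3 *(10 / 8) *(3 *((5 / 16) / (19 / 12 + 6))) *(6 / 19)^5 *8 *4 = 10497600/225325009 = 0.05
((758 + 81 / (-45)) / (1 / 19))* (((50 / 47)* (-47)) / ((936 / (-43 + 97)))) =-1077585/26 = -41445.58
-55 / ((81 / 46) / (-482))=1219460/81 = 15055.06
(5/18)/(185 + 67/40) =100/67203 = 0.00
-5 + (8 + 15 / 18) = 23/6 = 3.83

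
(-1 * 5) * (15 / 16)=-75/16 = -4.69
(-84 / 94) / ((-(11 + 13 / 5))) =105/1598 = 0.07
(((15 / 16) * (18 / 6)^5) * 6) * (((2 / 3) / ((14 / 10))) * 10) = 91125/14 = 6508.93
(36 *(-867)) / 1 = -31212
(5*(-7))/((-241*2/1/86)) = 1505/241 = 6.24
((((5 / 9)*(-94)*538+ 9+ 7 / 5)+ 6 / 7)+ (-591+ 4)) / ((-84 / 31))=10581.07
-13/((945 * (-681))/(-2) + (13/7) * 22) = -182/4505387 = 0.00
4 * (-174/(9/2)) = -464/3 = -154.67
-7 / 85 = -0.08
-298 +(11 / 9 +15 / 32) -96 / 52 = -1116293/3744 = -298.16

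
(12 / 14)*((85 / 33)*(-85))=-187.66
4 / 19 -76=-1440/19 = -75.79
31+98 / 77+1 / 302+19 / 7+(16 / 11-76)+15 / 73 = -66797685/1697542 = -39.35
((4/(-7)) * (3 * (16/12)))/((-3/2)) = 32/21 = 1.52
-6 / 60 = -1/10 = -0.10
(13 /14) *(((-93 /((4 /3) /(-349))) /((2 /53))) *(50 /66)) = 559071825/1232 = 453792.07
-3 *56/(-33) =56/11 = 5.09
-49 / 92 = -0.53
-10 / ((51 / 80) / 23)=-18400/51 = -360.78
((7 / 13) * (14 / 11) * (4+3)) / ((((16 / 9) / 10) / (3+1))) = 15435/143 = 107.94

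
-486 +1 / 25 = -12149/25 = -485.96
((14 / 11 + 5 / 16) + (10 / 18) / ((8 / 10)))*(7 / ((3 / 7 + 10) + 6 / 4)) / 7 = 0.19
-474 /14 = -237/7 = -33.86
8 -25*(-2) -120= -62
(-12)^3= -1728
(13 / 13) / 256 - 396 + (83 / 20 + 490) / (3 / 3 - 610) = -309319387/779520 = -396.81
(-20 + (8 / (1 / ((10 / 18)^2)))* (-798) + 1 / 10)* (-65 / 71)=6985849/3834 = 1822.08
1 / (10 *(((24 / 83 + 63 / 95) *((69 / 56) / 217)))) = 9581852/518121 = 18.49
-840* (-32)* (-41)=-1102080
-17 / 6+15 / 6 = -1/3 = -0.33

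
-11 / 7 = -1.57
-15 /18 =-5/6 = -0.83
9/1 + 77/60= 10.28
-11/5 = -2.20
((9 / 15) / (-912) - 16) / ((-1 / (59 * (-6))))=-4304817/760 = -5664.23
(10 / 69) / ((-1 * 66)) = -5/2277 = 0.00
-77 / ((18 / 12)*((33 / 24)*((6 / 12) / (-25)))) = 5600/3 = 1866.67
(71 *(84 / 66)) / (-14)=-71/11 = -6.45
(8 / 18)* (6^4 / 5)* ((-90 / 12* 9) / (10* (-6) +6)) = 144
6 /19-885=-16809/19 = -884.68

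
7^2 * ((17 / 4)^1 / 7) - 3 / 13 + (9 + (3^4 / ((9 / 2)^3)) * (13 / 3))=59489/1404 = 42.37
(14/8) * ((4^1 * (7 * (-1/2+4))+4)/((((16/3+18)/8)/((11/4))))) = 1683/10 = 168.30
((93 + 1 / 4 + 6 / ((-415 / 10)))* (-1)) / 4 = -30911/1328 = -23.28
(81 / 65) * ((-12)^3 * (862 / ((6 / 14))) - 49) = -281526273/65 = -4331173.43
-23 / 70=-0.33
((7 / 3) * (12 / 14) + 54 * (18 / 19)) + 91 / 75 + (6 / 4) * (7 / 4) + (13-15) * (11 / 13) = 8196041/148200 = 55.30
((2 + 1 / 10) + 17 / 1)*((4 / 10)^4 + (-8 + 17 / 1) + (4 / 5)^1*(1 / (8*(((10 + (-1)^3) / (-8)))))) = 9601379/56250 = 170.69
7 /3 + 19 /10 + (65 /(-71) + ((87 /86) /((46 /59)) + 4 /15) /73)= 342340849/102519740 = 3.34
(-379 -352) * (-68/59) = 49708/59 = 842.51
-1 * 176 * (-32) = 5632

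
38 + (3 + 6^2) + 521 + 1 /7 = 4187/7 = 598.14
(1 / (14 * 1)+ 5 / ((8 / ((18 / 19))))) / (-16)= -353/8512 = -0.04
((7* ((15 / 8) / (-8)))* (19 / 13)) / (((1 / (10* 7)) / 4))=-69825/104 = -671.39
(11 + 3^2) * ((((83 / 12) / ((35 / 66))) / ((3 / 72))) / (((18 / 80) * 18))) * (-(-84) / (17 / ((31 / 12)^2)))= 70191440/1377 = 50974.18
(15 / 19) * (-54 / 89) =-810/1691 = -0.48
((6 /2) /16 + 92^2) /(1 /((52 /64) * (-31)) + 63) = 54577081/405968 = 134.44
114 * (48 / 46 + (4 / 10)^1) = 18924/115 = 164.56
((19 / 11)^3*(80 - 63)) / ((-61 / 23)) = -2681869/81191 = -33.03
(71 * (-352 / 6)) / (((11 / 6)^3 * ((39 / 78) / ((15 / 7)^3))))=-552096000/41503 = -13302.56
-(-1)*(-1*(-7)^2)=-49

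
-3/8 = -0.38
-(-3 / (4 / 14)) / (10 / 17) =357/20 = 17.85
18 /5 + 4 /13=254/65 = 3.91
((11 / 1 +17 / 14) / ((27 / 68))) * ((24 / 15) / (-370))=-2584/19425 = -0.13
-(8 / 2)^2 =-16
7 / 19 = 0.37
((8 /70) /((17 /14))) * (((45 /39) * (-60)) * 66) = -95040/221 = -430.05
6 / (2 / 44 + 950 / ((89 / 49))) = 11748/1024189 = 0.01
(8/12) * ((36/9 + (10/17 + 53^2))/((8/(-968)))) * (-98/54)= 567179998/1377 = 411895.42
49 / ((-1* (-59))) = 0.83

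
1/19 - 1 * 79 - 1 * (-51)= -531/19 = -27.95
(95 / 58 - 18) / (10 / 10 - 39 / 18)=2847/203 = 14.02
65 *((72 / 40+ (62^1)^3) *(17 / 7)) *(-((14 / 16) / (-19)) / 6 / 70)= 263354429/63840 = 4125.23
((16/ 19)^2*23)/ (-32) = -184/361 = -0.51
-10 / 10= -1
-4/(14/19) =-38/7 = -5.43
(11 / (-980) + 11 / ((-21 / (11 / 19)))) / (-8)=17567/446880 = 0.04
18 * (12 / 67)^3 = 31104/300763 = 0.10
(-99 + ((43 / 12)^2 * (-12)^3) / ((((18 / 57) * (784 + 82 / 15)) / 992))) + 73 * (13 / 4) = -67345897/764 = -88149.08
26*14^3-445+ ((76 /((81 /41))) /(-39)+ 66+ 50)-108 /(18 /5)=224238499/3159 = 70984.01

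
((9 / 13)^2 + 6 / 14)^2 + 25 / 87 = 135339637/121755543 = 1.11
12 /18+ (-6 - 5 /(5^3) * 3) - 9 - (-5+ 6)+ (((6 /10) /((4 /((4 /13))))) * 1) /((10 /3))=-30107/1950 = -15.44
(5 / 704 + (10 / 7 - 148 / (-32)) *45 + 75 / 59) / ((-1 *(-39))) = 7.02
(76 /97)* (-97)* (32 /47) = -2432/47 = -51.74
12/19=0.63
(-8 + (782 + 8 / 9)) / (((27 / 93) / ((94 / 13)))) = 19299.37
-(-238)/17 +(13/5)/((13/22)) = 92/5 = 18.40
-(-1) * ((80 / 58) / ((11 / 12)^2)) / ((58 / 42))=1.19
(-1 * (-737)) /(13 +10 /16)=5896/109 = 54.09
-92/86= -46/43 = -1.07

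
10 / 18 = 5/9 = 0.56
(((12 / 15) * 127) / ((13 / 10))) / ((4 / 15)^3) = 428625/104 = 4121.39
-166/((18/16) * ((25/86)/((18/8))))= -28552/25 = -1142.08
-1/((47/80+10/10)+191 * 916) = -80/13996607 = 0.00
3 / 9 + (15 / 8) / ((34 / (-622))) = -13859/408 = -33.97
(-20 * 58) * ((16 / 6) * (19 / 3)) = -176320/9 = -19591.11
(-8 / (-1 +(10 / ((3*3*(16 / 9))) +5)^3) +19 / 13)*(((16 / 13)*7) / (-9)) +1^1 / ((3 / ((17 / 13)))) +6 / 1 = 77794441/15313597 = 5.08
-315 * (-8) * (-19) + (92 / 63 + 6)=-3015970/63 = -47872.54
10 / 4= 5/2 = 2.50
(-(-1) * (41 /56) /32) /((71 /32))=41/3976 = 0.01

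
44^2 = 1936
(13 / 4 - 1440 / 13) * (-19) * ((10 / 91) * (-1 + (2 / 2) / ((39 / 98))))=31337555/92274 = 339.61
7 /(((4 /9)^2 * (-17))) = -567/272 = -2.08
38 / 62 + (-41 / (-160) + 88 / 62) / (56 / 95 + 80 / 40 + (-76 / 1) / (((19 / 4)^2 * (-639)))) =196672363/156253888 = 1.26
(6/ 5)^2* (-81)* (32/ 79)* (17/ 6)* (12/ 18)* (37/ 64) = -101898/1975 = -51.59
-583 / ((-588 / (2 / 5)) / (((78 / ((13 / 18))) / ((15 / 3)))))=8.57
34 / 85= 2/5 = 0.40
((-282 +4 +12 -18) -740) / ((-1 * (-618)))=-512/309 = -1.66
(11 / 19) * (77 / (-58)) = -847/1102 = -0.77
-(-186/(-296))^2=-8649/21904 = -0.39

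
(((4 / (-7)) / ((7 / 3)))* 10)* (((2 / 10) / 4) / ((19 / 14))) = -12/133 = -0.09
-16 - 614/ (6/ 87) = -8919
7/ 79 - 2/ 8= -0.16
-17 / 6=-2.83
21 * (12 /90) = 14/5 = 2.80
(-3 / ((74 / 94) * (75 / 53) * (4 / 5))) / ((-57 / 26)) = 32383/21090 = 1.54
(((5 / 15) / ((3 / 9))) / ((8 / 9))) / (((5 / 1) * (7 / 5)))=9/56 = 0.16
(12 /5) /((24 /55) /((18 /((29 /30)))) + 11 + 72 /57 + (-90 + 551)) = 56430/11128151 = 0.01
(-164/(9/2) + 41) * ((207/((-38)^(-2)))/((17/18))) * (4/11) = 98041824/187 = 524287.83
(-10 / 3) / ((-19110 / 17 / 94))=1598/5733 = 0.28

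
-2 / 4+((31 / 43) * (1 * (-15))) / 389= -17657/33454 = -0.53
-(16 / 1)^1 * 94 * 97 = -145888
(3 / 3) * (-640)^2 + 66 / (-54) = 3686389/9 = 409598.78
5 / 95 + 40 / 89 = 0.50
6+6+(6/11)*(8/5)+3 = 873/55 = 15.87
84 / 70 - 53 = -259/5 = -51.80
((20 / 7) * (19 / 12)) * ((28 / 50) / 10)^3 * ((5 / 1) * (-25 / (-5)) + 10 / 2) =1862/78125 = 0.02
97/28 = 3.46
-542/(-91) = 5.96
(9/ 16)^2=0.32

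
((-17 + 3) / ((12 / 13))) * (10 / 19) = -455/57 = -7.98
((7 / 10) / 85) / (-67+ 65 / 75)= -21/168640 = 0.00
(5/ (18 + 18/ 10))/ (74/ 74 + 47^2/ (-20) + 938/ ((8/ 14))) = 500/3033459 = 0.00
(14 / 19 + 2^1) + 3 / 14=785/266 = 2.95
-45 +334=289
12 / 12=1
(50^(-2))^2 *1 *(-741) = -741/6250000 = 0.00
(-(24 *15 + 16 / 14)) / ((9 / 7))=-2528/9 = -280.89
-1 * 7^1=-7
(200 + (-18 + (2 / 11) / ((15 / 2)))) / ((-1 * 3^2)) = -30034/1485 = -20.22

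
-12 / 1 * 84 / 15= -336/5 = -67.20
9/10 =0.90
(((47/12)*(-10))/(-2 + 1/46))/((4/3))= 5405/364 = 14.85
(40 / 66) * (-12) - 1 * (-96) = 976/11 = 88.73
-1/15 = -0.07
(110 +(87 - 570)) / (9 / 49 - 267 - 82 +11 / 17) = 310709/290025 = 1.07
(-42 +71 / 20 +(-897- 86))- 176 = -23949/20 = -1197.45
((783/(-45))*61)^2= 28164249/25 = 1126569.96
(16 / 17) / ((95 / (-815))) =-2608/323 = -8.07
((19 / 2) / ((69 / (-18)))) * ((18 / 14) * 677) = -347301/161 = -2157.15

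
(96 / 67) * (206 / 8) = 2472/67 = 36.90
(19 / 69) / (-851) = -19/58719 = 0.00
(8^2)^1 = 64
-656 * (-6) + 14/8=15751/4 = 3937.75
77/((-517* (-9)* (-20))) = -7/8460 = 0.00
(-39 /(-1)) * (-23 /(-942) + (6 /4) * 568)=10433891/314 = 33228.95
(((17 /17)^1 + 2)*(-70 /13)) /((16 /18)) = -945/52 = -18.17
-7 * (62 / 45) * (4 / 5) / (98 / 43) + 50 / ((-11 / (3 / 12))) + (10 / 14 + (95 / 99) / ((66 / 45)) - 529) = -14487871/27225 = -532.15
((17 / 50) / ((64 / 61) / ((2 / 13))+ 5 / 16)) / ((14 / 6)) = 24888/1218175 = 0.02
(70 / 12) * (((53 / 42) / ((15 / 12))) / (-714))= -53/6426 = -0.01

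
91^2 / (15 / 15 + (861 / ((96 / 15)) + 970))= 264992/35377 = 7.49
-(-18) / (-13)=-18/13 = -1.38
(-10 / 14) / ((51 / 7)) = -5/51 = -0.10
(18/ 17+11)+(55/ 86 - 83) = -70.30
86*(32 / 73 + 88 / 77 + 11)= 552894/511 = 1081.98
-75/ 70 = -15/14 = -1.07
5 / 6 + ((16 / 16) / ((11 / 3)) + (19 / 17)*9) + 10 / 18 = 39451/3366 = 11.72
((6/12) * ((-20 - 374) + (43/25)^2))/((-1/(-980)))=-23951298/125 = -191610.38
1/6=0.17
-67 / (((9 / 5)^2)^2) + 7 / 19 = -749698/124659 = -6.01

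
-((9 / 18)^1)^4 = -1/16 = -0.06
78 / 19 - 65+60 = -17/19 = -0.89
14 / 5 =2.80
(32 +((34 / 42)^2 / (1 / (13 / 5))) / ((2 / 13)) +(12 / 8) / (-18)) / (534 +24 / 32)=379187/4716495 = 0.08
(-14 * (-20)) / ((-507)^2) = 280/257049 = 0.00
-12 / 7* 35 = -60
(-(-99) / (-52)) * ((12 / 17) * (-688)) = 924.60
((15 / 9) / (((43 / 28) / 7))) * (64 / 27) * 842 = 52810240/3483 = 15162.29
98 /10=49/5 = 9.80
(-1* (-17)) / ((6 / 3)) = 17/2 = 8.50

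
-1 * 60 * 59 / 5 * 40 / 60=-472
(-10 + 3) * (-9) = 63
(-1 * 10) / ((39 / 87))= -290/13 = -22.31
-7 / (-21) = 1/3 = 0.33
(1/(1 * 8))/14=1/112 = 0.01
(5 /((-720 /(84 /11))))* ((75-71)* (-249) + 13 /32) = 223013/4224 = 52.80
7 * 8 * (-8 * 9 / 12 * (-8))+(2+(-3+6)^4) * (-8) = 2024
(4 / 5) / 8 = 1/10 = 0.10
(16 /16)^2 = 1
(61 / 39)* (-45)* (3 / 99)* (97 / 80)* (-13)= 5917/176 = 33.62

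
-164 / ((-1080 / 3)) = 41/90 = 0.46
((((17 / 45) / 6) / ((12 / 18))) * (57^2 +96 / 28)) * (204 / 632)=2193221/22120 = 99.15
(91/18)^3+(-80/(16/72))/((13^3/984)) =-410332193/12812904 = -32.02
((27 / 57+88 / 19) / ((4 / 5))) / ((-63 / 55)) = -26675/4788 = -5.57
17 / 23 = 0.74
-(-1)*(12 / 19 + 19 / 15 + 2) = 1111/285 = 3.90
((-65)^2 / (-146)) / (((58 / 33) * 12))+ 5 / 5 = -12603/33872 = -0.37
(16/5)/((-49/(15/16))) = -3/49 = -0.06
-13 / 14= -0.93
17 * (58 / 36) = 493/18 = 27.39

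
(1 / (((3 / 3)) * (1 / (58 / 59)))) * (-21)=-1218/59 = -20.64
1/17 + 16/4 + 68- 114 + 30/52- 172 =-213.36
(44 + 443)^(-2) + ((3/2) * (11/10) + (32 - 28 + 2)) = 36286877/4743380 = 7.65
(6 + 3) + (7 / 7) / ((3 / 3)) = 10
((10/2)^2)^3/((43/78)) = 1218750/43 = 28343.02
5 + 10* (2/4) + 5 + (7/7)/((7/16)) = 121/7 = 17.29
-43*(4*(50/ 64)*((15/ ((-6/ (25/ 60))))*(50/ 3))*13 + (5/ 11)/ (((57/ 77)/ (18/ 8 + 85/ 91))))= 113232115/3744 = 30243.62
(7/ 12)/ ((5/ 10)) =7/6 = 1.17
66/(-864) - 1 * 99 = -14267/144 = -99.08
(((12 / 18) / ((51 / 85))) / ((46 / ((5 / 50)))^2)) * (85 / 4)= 17/152352 = 0.00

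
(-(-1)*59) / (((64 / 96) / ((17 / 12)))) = 1003/8 = 125.38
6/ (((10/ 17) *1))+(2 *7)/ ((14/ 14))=121/5 = 24.20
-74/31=-2.39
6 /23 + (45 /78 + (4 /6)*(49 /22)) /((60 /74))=1659859/592020 = 2.80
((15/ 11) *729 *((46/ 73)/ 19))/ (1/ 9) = 4527090/15257 = 296.72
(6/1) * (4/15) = 8/5 = 1.60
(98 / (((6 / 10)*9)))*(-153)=-8330/3 = -2776.67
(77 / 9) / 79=77/711 = 0.11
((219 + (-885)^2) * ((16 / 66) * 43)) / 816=5614682/561 = 10008.35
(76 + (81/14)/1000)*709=754433429/14000 = 53888.10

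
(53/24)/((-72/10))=-265/864 = -0.31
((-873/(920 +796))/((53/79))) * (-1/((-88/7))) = -160923/2667808 = -0.06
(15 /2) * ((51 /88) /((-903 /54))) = -6885/26488 = -0.26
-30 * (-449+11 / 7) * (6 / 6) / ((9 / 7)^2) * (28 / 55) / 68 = 11368/187 = 60.79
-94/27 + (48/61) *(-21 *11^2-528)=-3983158/1647 = -2418.43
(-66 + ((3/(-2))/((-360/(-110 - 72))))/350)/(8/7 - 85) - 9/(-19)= 84367729/66918000 = 1.26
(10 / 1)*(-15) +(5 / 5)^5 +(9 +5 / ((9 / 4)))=-1240/9 = -137.78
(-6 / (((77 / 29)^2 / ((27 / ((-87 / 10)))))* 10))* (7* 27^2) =1141614/847 = 1347.83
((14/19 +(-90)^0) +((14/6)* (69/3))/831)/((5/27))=255984/26315 = 9.73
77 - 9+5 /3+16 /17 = 3601/51 = 70.61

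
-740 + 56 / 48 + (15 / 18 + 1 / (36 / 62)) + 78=-11849/18 = -658.28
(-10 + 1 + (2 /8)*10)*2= -13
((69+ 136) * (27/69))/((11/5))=9225/253 = 36.46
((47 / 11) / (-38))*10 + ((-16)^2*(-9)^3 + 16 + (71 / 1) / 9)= -350996924/1881 = -186601.24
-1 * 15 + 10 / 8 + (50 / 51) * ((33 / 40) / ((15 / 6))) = -913/68 = -13.43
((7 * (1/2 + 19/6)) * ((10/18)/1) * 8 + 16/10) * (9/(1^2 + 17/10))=385.58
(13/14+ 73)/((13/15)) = 15525/182 = 85.30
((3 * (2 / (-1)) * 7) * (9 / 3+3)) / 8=-63/2 = -31.50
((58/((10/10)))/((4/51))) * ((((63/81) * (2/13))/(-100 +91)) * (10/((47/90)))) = -345100/1833 = -188.27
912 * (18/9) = 1824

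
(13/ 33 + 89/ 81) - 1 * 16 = -12926/891 = -14.51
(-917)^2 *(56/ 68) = 692496.82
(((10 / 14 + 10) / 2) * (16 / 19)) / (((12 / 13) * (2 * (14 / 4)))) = 650/931 = 0.70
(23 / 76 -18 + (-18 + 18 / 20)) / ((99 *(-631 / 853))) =11279219/23738220 = 0.48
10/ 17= 0.59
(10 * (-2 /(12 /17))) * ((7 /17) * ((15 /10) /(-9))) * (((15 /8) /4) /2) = 175/384 = 0.46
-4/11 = -0.36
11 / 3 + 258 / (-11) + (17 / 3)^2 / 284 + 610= 16597583/28116 = 590.33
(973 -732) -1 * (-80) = 321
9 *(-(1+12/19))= -14.68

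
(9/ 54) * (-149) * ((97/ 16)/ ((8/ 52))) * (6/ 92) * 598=-2442557/64 = -38164.95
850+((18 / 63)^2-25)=40429/49 = 825.08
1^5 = 1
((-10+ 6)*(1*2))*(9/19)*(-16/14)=576/133 = 4.33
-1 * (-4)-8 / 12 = 10/3 = 3.33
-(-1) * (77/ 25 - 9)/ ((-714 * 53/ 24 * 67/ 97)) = 57424/10564225 = 0.01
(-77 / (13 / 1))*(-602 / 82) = 23177/533 = 43.48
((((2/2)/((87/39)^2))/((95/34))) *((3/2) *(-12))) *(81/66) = -1396278/878845 = -1.59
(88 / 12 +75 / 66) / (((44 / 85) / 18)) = 142545/484 = 294.51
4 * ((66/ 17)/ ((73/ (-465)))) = -98.92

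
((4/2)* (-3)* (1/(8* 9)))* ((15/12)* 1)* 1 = -5/48 = -0.10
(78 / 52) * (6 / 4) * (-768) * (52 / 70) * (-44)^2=-86980608/35 = -2485160.23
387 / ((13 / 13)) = 387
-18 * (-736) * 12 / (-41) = -158976/41 = -3877.46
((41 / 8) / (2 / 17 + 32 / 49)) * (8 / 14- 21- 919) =-668423/107 = -6246.94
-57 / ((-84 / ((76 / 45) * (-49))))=-2527/45 = -56.16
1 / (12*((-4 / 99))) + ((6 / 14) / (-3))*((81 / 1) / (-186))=-6945/3472 = -2.00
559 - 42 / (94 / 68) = 24845/47 = 528.62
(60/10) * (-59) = -354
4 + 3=7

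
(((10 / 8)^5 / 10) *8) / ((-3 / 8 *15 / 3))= -125/96 = -1.30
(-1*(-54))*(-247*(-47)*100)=62688600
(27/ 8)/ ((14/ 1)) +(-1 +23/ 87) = -4819/9744 = -0.49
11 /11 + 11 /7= 18/7 = 2.57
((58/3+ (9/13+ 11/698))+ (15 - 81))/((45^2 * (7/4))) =-500434/38587185 = -0.01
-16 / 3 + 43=113/3 = 37.67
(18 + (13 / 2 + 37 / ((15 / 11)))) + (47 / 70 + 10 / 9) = 16826/315 = 53.42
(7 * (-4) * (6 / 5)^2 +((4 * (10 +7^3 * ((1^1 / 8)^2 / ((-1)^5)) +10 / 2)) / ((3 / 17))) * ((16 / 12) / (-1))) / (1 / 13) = -3880669/900 = -4311.85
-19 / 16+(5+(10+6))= 317/16 = 19.81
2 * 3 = 6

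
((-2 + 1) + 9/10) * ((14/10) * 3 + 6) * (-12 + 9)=153/50 = 3.06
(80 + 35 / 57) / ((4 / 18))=13785/38 = 362.76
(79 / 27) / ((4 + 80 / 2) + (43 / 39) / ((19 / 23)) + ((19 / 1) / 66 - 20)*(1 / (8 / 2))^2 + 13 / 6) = 6868576/108616725 = 0.06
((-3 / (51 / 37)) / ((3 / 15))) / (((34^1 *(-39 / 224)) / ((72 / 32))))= 15540/3757 = 4.14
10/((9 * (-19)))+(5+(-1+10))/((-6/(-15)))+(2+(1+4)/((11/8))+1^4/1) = 78208/1881 = 41.58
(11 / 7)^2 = 2.47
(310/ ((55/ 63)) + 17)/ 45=4093/495 = 8.27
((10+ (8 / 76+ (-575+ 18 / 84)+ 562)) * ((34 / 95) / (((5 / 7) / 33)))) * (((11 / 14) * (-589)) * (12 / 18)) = 45465871/3325 = 13673.95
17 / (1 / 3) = 51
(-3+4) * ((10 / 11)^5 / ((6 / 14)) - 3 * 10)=-13794590/483153 = -28.55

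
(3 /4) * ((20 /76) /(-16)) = -15/1216 = -0.01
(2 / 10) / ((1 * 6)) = 1/30 = 0.03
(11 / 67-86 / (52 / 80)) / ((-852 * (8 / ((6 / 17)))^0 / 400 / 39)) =11509700/4757 = 2419.53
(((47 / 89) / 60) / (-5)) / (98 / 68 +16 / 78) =-10387/9714350 = 0.00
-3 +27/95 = -258/95 = -2.72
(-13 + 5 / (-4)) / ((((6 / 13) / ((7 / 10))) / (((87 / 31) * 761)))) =-114471903/2480 = -46158.03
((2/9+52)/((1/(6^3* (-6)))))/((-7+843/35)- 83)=1026.79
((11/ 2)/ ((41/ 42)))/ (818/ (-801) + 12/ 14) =-1295217/37720 = -34.34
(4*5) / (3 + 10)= 20/13 = 1.54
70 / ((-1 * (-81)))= 70/81 = 0.86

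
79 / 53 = 1.49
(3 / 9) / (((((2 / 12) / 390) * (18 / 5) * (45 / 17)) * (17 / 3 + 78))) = 2210/2259 = 0.98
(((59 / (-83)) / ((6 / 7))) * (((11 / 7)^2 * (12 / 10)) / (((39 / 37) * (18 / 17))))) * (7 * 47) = -211050257/291330 = -724.44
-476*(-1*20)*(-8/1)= -76160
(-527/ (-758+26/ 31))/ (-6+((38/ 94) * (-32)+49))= 767839/33165936 = 0.02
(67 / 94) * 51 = 3417/94 = 36.35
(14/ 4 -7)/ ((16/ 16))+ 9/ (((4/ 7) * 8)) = -49/32 = -1.53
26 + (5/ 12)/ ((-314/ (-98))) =49229/1884 = 26.13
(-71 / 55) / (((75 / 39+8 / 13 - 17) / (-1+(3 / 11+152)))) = 383968/28435 = 13.50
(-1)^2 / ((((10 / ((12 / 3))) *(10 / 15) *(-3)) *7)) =-1/35 = -0.03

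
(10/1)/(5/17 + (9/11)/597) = 186065/5498 = 33.84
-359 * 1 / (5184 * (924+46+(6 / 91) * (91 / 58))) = -10411/145841472 = 0.00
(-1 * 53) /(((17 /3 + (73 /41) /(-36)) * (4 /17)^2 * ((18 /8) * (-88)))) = 627997/729608 = 0.86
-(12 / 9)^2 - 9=-97/9 = -10.78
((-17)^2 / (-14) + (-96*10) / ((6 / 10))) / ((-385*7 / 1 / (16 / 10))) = 90756/94325 = 0.96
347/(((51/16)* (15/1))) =5552/765 = 7.26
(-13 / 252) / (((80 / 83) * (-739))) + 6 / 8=11174759/14898240 = 0.75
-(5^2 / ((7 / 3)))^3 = -421875/343 = -1229.96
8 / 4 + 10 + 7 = 19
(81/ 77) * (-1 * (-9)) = 729/77 = 9.47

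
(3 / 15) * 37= 37/5 = 7.40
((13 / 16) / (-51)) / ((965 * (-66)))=13/51971040 = 0.00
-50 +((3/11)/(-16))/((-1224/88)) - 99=-121583/816 = -149.00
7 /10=0.70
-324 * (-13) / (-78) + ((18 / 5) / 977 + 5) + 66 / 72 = -2818429/58620 = -48.08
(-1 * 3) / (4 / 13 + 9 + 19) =-39/368 = -0.11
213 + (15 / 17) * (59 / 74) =268839/1258 = 213.70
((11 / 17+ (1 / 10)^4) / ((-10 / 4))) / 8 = -110017/3400000 = -0.03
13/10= 1.30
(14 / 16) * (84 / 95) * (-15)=-441/38 = -11.61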